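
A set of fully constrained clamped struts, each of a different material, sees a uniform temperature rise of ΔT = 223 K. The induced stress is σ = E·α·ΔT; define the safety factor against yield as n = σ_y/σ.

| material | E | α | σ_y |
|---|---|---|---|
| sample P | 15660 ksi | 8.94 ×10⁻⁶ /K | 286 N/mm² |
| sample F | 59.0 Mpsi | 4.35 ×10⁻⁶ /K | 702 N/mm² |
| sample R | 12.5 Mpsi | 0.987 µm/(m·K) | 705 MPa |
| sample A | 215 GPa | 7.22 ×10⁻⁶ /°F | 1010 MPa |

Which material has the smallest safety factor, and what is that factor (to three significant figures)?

sample P, n = 1.33

Per material, after unit conversion:
  sample P: E = 108.0, α = 8.94, σ_y = 286.0 → σ = 215 MPa, n = 1.33
  sample F: E = 406.8, α = 4.35, σ_y = 702.0 → σ = 395 MPa, n = 1.78
  sample R: E = 86.18, α = 0.987, σ_y = 705.0 → σ = 19.0 MPa, n = 37.2
  sample A: E = 215.0, α = 13.0, σ_y = 1010 → σ = 623 MPa, n = 1.62
The minimum is sample P at n = 1.33.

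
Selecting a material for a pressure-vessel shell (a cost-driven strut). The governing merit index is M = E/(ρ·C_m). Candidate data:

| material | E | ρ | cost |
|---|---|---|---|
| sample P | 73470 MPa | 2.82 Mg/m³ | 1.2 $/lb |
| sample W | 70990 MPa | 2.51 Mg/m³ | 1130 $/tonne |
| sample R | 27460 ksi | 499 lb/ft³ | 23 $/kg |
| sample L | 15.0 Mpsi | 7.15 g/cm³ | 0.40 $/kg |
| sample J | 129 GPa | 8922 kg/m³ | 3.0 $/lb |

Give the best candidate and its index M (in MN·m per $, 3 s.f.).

After converting to SI:
  sample P: E = 73.47 GPa, ρ = 2820 kg/m³, cost = 2.646 $/kg
  sample W: E = 70.99 GPa, ρ = 2510 kg/m³, cost = 1.130 $/kg
  sample R: E = 189.3 GPa, ρ = 7993 kg/m³, cost = 23.00 $/kg
  sample L: E = 103.4 GPa, ρ = 7150 kg/m³, cost = 0.4000 $/kg
  sample J: E = 129.0 GPa, ρ = 8922 kg/m³, cost = 6.614 $/kg
  sample L: M = 36.2 MN·m per $
  sample W: M = 25.0 MN·m per $
  sample P: M = 9.85 MN·m per $
  sample J: M = 2.19 MN·m per $
  sample R: M = 1.03 MN·m per $
Sample L ranks first.

sample L, M = 36.2 MN·m per $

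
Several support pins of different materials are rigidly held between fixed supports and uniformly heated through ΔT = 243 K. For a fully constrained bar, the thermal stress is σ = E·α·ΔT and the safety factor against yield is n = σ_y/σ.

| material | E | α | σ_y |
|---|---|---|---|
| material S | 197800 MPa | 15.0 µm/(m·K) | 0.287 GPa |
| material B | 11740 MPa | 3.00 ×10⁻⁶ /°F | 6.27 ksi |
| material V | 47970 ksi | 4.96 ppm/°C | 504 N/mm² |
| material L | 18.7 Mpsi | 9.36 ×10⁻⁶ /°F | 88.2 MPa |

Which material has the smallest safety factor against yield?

Converting E to GPa, α to ×10⁻⁶/K, σ_y to MPa, then σ and n for each:
  material S: E = 197.8, α = 15.0, σ_y = 287.0 → σ = 721 MPa, n = 0.398
  material B: E = 11.74, α = 5.40, σ_y = 43.23 → σ = 15.4 MPa, n = 2.81
  material V: E = 330.7, α = 4.96, σ_y = 504.0 → σ = 399 MPa, n = 1.26
  material L: E = 128.9, α = 16.8, σ_y = 88.20 → σ = 528 MPa, n = 0.167
The minimum is material L at n = 0.167.

material L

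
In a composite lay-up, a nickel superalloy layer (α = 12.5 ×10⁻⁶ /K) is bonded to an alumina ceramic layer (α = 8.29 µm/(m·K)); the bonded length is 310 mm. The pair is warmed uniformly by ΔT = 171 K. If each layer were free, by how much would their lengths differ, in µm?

223 µm

Δα = |12.5 − 8.29|×10⁻⁶/K = 4.21×10⁻⁶/K.
ΔL_mismatch = Δα·L·ΔT = 4.21×10⁻⁶ × 310.0 mm × 171.0 K = 223 µm.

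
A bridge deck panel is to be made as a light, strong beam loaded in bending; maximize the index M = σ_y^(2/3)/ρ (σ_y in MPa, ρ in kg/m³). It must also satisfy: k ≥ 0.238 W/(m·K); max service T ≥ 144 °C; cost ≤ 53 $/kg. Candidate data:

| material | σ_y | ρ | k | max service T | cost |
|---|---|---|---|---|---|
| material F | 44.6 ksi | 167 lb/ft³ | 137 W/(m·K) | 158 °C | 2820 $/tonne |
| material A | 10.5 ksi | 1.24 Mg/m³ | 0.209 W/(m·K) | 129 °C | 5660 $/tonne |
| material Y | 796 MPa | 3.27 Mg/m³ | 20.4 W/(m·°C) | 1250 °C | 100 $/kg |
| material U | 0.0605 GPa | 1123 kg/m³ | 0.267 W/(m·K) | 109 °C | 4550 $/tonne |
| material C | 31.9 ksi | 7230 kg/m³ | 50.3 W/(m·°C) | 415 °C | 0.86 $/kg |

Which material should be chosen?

material F

Screen on constraints: k ≥ 0.238 W/(m·K); max service T ≥ 144 °C; cost ≤ 53 $/kg. Survivors: material F, material C.
After converting to SI:
  material F: σ_y = 307.5 MPa, ρ = 2675 kg/m³
  material C: σ_y = 219.9 MPa, ρ = 7230 kg/m³
  material F: M = 17.0×10⁻³
  material C: M = 5.04×10⁻³
The maximum is for material F.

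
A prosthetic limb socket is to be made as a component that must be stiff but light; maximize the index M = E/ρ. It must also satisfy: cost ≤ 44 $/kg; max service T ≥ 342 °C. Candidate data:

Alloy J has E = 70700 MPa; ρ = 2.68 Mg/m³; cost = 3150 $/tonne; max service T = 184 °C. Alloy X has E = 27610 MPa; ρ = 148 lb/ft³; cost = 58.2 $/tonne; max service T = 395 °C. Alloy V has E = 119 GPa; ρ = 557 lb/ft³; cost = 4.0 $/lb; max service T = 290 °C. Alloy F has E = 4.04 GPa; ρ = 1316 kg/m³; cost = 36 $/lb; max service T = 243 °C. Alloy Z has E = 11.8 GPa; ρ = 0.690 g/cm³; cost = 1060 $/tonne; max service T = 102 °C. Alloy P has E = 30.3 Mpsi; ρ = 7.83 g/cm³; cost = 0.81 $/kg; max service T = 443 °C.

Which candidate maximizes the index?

alloy P

Screen on constraints: cost ≤ 44 $/kg; max service T ≥ 342 °C. Survivors: alloy X, alloy P.
Normalizing units and computing the index:
  alloy X: E = 27.61 GPa, ρ = 2371 kg/m³
  alloy P: E = 208.9 GPa, ρ = 7830 kg/m³
  alloy P: M = 26.7 MN·m/kg
  alloy X: M = 11.6 MN·m/kg
Alloy P ranks first.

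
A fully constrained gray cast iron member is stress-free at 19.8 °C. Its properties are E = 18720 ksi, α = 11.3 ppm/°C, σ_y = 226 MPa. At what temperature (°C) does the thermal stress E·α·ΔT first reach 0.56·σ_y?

E = 18720 ksi = 129.1 GPa.
E·α·ΔT = 126.6 MPa ⇒ ΔT = 126.6 / (129.1×10³ × 11.3×10⁻⁶) = 86.77 K.
T = 19.8 + 86.77 = 106.6 °C.

107 °C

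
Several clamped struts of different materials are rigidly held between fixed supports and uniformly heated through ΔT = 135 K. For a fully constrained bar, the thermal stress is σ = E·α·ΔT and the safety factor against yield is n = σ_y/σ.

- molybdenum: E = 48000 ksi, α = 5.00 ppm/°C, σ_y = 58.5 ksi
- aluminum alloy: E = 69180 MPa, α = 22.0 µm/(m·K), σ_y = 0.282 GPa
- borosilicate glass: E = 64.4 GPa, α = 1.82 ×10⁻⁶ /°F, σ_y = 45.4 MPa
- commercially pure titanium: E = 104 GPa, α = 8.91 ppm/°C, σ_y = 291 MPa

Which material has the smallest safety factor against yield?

aluminum alloy

In consistent units (E in GPa, α in ×10⁻⁶/K, σ_y in MPa):
  molybdenum: E = 330.9, α = 5.00, σ_y = 403.3 → σ = 223 MPa, n = 1.81
  aluminum alloy: E = 69.18, α = 22.0, σ_y = 282.0 → σ = 205 MPa, n = 1.37
  borosilicate glass: E = 64.40, α = 3.28, σ_y = 45.40 → σ = 28.5 MPa, n = 1.59
  commercially pure titanium: E = 104.0, α = 8.91, σ_y = 291.0 → σ = 125 MPa, n = 2.33
The minimum is aluminum alloy at n = 1.37.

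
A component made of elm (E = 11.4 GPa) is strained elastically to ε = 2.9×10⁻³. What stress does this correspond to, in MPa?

σ = E·ε = 11400 MPa × 2.9×10⁻³ = 33.1 MPa.

33.1 MPa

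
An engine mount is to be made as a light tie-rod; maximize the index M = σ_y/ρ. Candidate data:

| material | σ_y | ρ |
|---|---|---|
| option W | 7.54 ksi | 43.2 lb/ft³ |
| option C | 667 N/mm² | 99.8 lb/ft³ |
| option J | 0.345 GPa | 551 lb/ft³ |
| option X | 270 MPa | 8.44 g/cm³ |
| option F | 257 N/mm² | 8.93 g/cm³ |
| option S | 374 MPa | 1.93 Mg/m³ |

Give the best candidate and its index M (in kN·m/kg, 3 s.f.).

option C, M = 417 kN·m/kg

Putting every candidate on a common basis:
  option W: σ_y = 51.99 MPa, ρ = 692.0 kg/m³
  option C: σ_y = 667.0 MPa, ρ = 1599 kg/m³
  option J: σ_y = 345.0 MPa, ρ = 8826 kg/m³
  option X: σ_y = 270.0 MPa, ρ = 8440 kg/m³
  option F: σ_y = 257.0 MPa, ρ = 8930 kg/m³
  option S: σ_y = 374.0 MPa, ρ = 1930 kg/m³
  option C: M = 417 kN·m/kg
  option S: M = 194 kN·m/kg
  option W: M = 75.1 kN·m/kg
  option J: M = 39.1 kN·m/kg
  option X: M = 32.0 kN·m/kg
  option F: M = 28.8 kN·m/kg
The maximum is for option C.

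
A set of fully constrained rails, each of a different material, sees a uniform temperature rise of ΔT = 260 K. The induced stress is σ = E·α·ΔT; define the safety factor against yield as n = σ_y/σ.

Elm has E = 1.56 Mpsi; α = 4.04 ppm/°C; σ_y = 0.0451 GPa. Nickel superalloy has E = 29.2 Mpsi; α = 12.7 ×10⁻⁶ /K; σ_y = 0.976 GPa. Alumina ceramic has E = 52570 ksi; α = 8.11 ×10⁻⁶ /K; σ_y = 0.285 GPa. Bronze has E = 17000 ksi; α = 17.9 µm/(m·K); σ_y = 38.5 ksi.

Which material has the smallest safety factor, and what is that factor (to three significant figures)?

Per material, after unit conversion:
  elm: E = 10.76, α = 4.04, σ_y = 45.10 → σ = 11.3 MPa, n = 3.99
  nickel superalloy: E = 201.3, α = 12.7, σ_y = 976.0 → σ = 665 MPa, n = 1.47
  alumina ceramic: E = 362.5, α = 8.11, σ_y = 285.0 → σ = 764 MPa, n = 0.373
  bronze: E = 117.2, α = 17.9, σ_y = 265.4 → σ = 545 MPa, n = 0.487
Smallest n: alumina ceramic with n = 0.373.

alumina ceramic, n = 0.373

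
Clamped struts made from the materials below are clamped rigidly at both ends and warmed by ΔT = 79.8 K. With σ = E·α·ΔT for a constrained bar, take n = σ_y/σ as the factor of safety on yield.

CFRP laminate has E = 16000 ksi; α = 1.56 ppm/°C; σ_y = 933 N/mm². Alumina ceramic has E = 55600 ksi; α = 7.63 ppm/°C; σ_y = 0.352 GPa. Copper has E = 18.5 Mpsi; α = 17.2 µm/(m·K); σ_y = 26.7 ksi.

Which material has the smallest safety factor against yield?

Per material, after unit conversion:
  CFRP laminate: E = 110.3, α = 1.56, σ_y = 933.0 → σ = 13.7 MPa, n = 67.9
  alumina ceramic: E = 383.3, α = 7.63, σ_y = 352.0 → σ = 233 MPa, n = 1.51
  copper: E = 127.6, α = 17.2, σ_y = 184.1 → σ = 175 MPa, n = 1.05
The minimum is copper at n = 1.05.

copper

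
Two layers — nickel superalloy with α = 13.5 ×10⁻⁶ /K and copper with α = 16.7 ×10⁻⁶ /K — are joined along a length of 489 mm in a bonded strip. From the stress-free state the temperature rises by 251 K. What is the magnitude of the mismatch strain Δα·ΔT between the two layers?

Δα = |13.5 − 16.7|×10⁻⁶/K = 3.20×10⁻⁶/K.
Mismatch strain = Δα·ΔT = 3.20×10⁻⁶ × 251.0 = 8.03×10⁻⁴.

8.03×10⁻⁴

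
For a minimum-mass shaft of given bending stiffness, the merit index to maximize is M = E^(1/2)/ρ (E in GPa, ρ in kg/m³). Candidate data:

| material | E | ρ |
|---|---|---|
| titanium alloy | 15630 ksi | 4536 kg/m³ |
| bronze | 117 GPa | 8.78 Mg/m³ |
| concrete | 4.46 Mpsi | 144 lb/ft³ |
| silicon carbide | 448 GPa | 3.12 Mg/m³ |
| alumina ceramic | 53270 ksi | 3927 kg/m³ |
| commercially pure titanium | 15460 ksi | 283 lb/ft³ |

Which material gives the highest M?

Convert each candidate to consistent units, then evaluate M:
  titanium alloy: E = 107.8 GPa, ρ = 4536 kg/m³
  bronze: E = 117.0 GPa, ρ = 8780 kg/m³
  concrete: E = 30.75 GPa, ρ = 2307 kg/m³
  silicon carbide: E = 448.0 GPa, ρ = 3120 kg/m³
  alumina ceramic: E = 367.3 GPa, ρ = 3927 kg/m³
  commercially pure titanium: E = 106.6 GPa, ρ = 4533 kg/m³
  silicon carbide: M = 6.78×10⁻³
  alumina ceramic: M = 4.88×10⁻³
  concrete: M = 2.40×10⁻³
  titanium alloy: M = 2.29×10⁻³
  commercially pure titanium: M = 2.28×10⁻³
  bronze: M = 1.23×10⁻³
Silicon carbide ranks first.

silicon carbide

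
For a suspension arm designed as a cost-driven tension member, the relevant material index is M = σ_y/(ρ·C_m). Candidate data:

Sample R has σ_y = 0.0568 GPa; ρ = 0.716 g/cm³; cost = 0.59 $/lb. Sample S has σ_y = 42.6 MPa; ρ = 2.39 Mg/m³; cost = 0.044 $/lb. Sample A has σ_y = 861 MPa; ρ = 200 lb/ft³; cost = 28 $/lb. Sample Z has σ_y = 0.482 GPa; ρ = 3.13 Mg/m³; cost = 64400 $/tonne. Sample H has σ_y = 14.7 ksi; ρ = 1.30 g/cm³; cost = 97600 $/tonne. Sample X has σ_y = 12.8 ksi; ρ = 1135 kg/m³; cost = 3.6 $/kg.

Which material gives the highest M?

After converting to SI:
  sample R: σ_y = 56.80 MPa, ρ = 716.0 kg/m³, cost = 1.301 $/kg
  sample S: σ_y = 42.60 MPa, ρ = 2390 kg/m³, cost = 0.09700 $/kg
  sample A: σ_y = 861.0 MPa, ρ = 3204 kg/m³, cost = 61.73 $/kg
  sample Z: σ_y = 482.0 MPa, ρ = 3130 kg/m³, cost = 64.40 $/kg
  sample H: σ_y = 101.4 MPa, ρ = 1300 kg/m³, cost = 97.60 $/kg
  sample X: σ_y = 88.25 MPa, ρ = 1135 kg/m³, cost = 3.600 $/kg
  sample S: M = 184 kN·m per $
  sample R: M = 61.0 kN·m per $
  sample X: M = 21.6 kN·m per $
  sample A: M = 4.35 kN·m per $
  sample Z: M = 2.39 kN·m per $
  sample H: M = 0.799 kN·m per $
Sample S has the largest M.

sample S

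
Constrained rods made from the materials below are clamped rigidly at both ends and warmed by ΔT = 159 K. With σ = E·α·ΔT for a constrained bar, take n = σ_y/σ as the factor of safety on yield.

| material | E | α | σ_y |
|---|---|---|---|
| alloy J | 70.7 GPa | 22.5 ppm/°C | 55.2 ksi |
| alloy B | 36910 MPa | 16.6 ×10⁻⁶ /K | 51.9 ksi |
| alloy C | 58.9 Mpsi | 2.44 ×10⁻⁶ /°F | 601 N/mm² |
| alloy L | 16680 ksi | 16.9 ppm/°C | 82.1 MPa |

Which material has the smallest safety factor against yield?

With everything in SI (GPa, ×10⁻⁶/K, MPa):
  alloy J: E = 70.70, α = 22.5, σ_y = 380.6 → σ = 253 MPa, n = 1.50
  alloy B: E = 36.91, α = 16.6, σ_y = 357.8 → σ = 97.4 MPa, n = 3.67
  alloy C: E = 406.1, α = 4.39, σ_y = 601.0 → σ = 284 MPa, n = 2.12
  alloy L: E = 115.0, α = 16.9, σ_y = 82.10 → σ = 309 MPa, n = 0.266
The minimum is alloy L at n = 0.266.

alloy L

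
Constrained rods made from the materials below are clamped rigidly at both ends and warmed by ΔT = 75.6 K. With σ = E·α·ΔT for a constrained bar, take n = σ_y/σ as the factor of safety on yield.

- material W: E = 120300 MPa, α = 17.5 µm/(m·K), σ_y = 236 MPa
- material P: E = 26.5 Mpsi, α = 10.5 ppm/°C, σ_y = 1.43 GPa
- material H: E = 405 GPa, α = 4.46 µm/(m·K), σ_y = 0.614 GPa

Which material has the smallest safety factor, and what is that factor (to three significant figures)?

In consistent units (E in GPa, α in ×10⁻⁶/K, σ_y in MPa):
  material W: E = 120.3, α = 17.5, σ_y = 236.0 → σ = 159 MPa, n = 1.48
  material P: E = 182.7, α = 10.5, σ_y = 1430 → σ = 145 MPa, n = 9.86
  material H: E = 405.0, α = 4.46, σ_y = 614.0 → σ = 137 MPa, n = 4.50
Material W has the lowest safety factor, n = 1.48.

material W, n = 1.48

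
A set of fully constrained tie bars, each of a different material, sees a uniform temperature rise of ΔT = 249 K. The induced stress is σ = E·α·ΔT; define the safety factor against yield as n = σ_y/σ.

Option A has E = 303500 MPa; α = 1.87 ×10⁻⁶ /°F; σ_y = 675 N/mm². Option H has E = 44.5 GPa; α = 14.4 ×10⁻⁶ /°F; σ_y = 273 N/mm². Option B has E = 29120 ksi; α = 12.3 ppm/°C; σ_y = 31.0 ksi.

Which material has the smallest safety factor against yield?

option B

Converting E to GPa, α to ×10⁻⁶/K, σ_y to MPa, then σ and n for each:
  option A: E = 303.5, α = 3.37, σ_y = 675.0 → σ = 254 MPa, n = 2.65
  option H: E = 44.50, α = 25.9, σ_y = 273.0 → σ = 287 MPa, n = 0.951
  option B: E = 200.8, α = 12.3, σ_y = 213.7 → σ = 615 MPa, n = 0.348
Option B has the lowest safety factor, n = 0.348.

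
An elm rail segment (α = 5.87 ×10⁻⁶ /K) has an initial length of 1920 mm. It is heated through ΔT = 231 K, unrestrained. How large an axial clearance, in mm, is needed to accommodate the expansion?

2.60 mm

ΔL = α·L₀·ΔT = 5.87×10⁻⁶ × 1920 mm × 231.0 K = 2.60 mm.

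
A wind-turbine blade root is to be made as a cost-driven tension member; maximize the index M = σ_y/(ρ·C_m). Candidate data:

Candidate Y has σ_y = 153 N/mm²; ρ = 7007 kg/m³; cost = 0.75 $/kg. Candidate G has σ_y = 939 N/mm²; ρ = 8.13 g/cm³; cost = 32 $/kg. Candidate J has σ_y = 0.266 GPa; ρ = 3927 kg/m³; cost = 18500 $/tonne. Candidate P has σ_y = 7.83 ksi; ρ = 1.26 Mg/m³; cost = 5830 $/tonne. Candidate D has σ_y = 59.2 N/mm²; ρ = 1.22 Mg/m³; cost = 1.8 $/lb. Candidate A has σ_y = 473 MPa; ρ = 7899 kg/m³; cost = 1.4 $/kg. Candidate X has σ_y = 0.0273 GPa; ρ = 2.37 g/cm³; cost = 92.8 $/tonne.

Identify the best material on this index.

After converting to SI:
  candidate Y: σ_y = 153.0 MPa, ρ = 7007 kg/m³, cost = 0.7500 $/kg
  candidate G: σ_y = 939.0 MPa, ρ = 8130 kg/m³, cost = 32.00 $/kg
  candidate J: σ_y = 266.0 MPa, ρ = 3927 kg/m³, cost = 18.50 $/kg
  candidate P: σ_y = 53.99 MPa, ρ = 1260 kg/m³, cost = 5.830 $/kg
  candidate D: σ_y = 59.20 MPa, ρ = 1220 kg/m³, cost = 3.968 $/kg
  candidate A: σ_y = 473.0 MPa, ρ = 7899 kg/m³, cost = 1.400 $/kg
  candidate X: σ_y = 27.30 MPa, ρ = 2370 kg/m³, cost = 0.09280 $/kg
  candidate X: M = 124 kN·m per $
  candidate A: M = 42.8 kN·m per $
  candidate Y: M = 29.1 kN·m per $
  candidate D: M = 12.2 kN·m per $
  candidate P: M = 7.35 kN·m per $
  candidate J: M = 3.66 kN·m per $
  candidate G: M = 3.61 kN·m per $
The maximum is for candidate X.

candidate X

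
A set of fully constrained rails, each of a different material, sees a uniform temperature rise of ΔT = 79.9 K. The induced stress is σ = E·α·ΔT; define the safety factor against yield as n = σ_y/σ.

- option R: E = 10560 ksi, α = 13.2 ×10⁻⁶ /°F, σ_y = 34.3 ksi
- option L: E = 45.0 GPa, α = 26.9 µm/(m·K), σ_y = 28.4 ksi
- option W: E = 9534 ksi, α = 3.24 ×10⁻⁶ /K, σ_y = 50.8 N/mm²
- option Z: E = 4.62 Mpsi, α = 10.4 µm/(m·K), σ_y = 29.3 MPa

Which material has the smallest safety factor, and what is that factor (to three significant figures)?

option Z, n = 1.11

Per material, after unit conversion:
  option R: E = 72.81, α = 23.8, σ_y = 236.5 → σ = 138 MPa, n = 1.71
  option L: E = 45.00, α = 26.9, σ_y = 195.8 → σ = 96.7 MPa, n = 2.02
  option W: E = 65.73, α = 3.24, σ_y = 50.80 → σ = 17.0 MPa, n = 2.99
  option Z: E = 31.85, α = 10.4, σ_y = 29.30 → σ = 26.5 MPa, n = 1.11
Smallest n: option Z with n = 1.11.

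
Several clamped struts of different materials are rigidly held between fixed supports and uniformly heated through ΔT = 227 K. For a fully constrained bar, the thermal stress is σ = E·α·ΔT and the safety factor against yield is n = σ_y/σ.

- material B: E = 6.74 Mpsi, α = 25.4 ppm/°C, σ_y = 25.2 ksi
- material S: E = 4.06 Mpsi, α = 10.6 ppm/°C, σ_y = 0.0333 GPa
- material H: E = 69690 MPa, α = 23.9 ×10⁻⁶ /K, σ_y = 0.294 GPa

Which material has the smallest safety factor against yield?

With everything in SI (GPa, ×10⁻⁶/K, MPa):
  material B: E = 46.47, α = 25.4, σ_y = 173.7 → σ = 268 MPa, n = 0.648
  material S: E = 27.99, α = 10.6, σ_y = 33.30 → σ = 67.4 MPa, n = 0.494
  material H: E = 69.69, α = 23.9, σ_y = 294.0 → σ = 378 MPa, n = 0.778
The minimum is material S at n = 0.494.

material S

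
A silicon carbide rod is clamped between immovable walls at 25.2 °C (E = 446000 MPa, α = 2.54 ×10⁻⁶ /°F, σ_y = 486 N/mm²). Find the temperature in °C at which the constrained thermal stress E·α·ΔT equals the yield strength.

264 °C

E = 446000 MPa = 446.0 GPa.
α = 2.54×10⁻⁶/°F × 9/5 = 4.57×10⁻⁶/K.
σ_y = 486 N/mm² = 486.0 MPa.
E·α·ΔT = 486.0 MPa ⇒ ΔT = 486.0 / (446.0×10³ × 4.57×10⁻⁶) = 238.3 K.
T = 25.2 + 238.3 = 263.5 °C.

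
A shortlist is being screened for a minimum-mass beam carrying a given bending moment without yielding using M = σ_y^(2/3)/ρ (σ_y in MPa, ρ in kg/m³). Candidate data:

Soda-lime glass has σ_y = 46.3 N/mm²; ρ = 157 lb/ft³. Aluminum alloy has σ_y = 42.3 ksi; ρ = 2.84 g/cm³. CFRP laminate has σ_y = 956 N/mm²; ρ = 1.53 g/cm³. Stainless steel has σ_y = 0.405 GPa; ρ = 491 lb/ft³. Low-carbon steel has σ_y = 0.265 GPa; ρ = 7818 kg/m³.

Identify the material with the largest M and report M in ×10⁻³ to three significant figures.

CFRP laminate, M = 63.4×10⁻³

In SI units:
  soda-lime glass: σ_y = 46.30 MPa, ρ = 2515 kg/m³
  aluminum alloy: σ_y = 291.6 MPa, ρ = 2840 kg/m³
  CFRP laminate: σ_y = 956.0 MPa, ρ = 1530 kg/m³
  stainless steel: σ_y = 405.0 MPa, ρ = 7865 kg/m³
  low-carbon steel: σ_y = 265.0 MPa, ρ = 7818 kg/m³
  CFRP laminate: M = 63.4×10⁻³
  aluminum alloy: M = 15.5×10⁻³
  stainless steel: M = 6.96×10⁻³
  low-carbon steel: M = 5.28×10⁻³
  soda-lime glass: M = 5.13×10⁻³
CFRP laminate has the largest M.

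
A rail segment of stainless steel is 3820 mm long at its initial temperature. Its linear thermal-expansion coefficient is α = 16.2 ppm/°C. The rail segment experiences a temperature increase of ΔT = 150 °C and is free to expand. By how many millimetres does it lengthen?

9.28 mm

ΔL = α·L₀·ΔT = 16.2×10⁻⁶ × 3820 mm × 150.0 K = 9.28 mm.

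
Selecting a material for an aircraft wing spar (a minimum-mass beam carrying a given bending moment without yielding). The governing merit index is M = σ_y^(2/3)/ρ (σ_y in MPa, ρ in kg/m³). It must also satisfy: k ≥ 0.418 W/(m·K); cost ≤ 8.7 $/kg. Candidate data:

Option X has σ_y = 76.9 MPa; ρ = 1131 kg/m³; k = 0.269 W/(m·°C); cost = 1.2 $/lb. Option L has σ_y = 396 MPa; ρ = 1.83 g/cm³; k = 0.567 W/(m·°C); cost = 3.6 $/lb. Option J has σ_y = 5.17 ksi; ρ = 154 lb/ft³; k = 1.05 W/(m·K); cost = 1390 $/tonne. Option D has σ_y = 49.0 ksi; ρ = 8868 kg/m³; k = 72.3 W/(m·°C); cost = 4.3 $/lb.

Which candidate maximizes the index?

Screen on constraints: k ≥ 0.418 W/(m·K); cost ≤ 8.7 $/kg. Survivors: option L, option J.
Convert each candidate to consistent units, then evaluate M:
  option L: σ_y = 396.0 MPa, ρ = 1830 kg/m³
  option J: σ_y = 35.65 MPa, ρ = 2467 kg/m³
  option L: M = 29.5×10⁻³
  option J: M = 4.39×10⁻³
Highest index: option L.

option L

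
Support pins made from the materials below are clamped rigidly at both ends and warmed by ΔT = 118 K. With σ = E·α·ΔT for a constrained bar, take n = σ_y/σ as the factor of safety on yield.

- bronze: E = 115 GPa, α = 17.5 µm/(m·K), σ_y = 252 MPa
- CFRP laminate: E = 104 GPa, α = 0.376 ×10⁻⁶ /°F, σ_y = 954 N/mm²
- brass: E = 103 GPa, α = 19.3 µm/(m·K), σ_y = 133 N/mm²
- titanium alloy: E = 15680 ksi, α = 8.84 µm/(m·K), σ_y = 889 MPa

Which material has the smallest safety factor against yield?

With everything in SI (GPa, ×10⁻⁶/K, MPa):
  bronze: E = 115.0, α = 17.5, σ_y = 252.0 → σ = 237 MPa, n = 1.06
  CFRP laminate: E = 104.0, α = 0.677, σ_y = 954.0 → σ = 8.31 MPa, n = 115
  brass: E = 103.0, α = 19.3, σ_y = 133.0 → σ = 235 MPa, n = 0.567
  titanium alloy: E = 108.1, α = 8.84, σ_y = 889.0 → σ = 113 MPa, n = 7.88
Smallest n: brass with n = 0.567.

brass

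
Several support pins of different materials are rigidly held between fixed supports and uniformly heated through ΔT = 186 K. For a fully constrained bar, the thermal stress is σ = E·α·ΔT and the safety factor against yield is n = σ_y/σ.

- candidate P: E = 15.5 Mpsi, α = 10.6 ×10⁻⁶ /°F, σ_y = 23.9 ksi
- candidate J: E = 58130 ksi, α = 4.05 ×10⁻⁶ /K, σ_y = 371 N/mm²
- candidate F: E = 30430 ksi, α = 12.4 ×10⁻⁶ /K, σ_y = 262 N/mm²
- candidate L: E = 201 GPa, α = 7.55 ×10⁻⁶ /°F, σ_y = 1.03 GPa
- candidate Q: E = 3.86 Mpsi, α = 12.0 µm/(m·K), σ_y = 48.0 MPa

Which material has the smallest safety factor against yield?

candidate P

Converting E to GPa, α to ×10⁻⁶/K, σ_y to MPa, then σ and n for each:
  candidate P: E = 106.9, α = 19.1, σ_y = 164.8 → σ = 379 MPa, n = 0.434
  candidate J: E = 400.8, α = 4.05, σ_y = 371.0 → σ = 302 MPa, n = 1.23
  candidate F: E = 209.8, α = 12.4, σ_y = 262.0 → σ = 484 MPa, n = 0.541
  candidate L: E = 201.0, α = 13.6, σ_y = 1030 → σ = 508 MPa, n = 2.03
  candidate Q: E = 26.61, α = 12.0, σ_y = 48.00 → σ = 59.4 MPa, n = 0.808
The minimum is candidate P at n = 0.434.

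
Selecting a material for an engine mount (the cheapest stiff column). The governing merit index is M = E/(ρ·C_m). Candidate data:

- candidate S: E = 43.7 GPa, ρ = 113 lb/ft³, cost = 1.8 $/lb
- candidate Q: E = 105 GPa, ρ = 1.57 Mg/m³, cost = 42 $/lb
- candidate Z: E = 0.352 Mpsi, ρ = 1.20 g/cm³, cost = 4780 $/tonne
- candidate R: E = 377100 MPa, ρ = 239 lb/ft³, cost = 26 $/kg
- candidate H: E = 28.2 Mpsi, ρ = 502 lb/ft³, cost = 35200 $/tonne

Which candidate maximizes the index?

candidate S

Convert each candidate to consistent units, then evaluate M:
  candidate S: E = 43.70 GPa, ρ = 1810 kg/m³, cost = 3.968 $/kg
  candidate Q: E = 105.0 GPa, ρ = 1570 kg/m³, cost = 92.59 $/kg
  candidate Z: E = 2.427 GPa, ρ = 1200 kg/m³, cost = 4.780 $/kg
  candidate R: E = 377.1 GPa, ρ = 3828 kg/m³, cost = 26.00 $/kg
  candidate H: E = 194.4 GPa, ρ = 8041 kg/m³, cost = 35.20 $/kg
  candidate S: M = 6.08 MN·m per $
  candidate R: M = 3.79 MN·m per $
  candidate Q: M = 0.722 MN·m per $
  candidate H: M = 0.687 MN·m per $
  candidate Z: M = 0.423 MN·m per $
The maximum is for candidate S.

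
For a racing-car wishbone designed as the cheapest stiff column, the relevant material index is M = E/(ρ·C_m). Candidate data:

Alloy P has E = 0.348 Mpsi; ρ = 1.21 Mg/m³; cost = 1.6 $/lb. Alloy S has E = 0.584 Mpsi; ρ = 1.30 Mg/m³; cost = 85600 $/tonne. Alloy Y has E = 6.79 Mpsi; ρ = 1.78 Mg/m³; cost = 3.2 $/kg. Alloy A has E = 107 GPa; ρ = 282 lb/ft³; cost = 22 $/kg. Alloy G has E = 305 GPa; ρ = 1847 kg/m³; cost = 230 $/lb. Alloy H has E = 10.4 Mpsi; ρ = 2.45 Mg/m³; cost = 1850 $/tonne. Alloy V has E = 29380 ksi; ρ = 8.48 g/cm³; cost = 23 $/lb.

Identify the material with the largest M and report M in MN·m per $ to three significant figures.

alloy H, M = 15.8 MN·m per $

Putting every candidate on a common basis:
  alloy P: E = 2.399 GPa, ρ = 1210 kg/m³, cost = 3.527 $/kg
  alloy S: E = 4.027 GPa, ρ = 1300 kg/m³, cost = 85.60 $/kg
  alloy Y: E = 46.82 GPa, ρ = 1780 kg/m³, cost = 3.200 $/kg
  alloy A: E = 107.0 GPa, ρ = 4517 kg/m³, cost = 22.00 $/kg
  alloy G: E = 305.0 GPa, ρ = 1847 kg/m³, cost = 507.1 $/kg
  alloy H: E = 71.71 GPa, ρ = 2450 kg/m³, cost = 1.850 $/kg
  alloy V: E = 202.6 GPa, ρ = 8480 kg/m³, cost = 50.71 $/kg
  alloy H: M = 15.8 MN·m per $
  alloy Y: M = 8.22 MN·m per $
  alloy A: M = 1.08 MN·m per $
  alloy P: M = 0.562 MN·m per $
  alloy V: M = 0.471 MN·m per $
  alloy G: M = 0.326 MN·m per $
  alloy S: M = 0.0362 MN·m per $
The maximum is for alloy H.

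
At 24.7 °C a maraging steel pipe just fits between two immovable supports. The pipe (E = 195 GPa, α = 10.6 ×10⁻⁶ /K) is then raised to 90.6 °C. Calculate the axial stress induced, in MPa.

136 MPa

ΔT = 65.90 K. Constrained thermal stress σ = E·α·ΔT = 195.0×10³ MPa × 10.6×10⁻⁶ × 65.90 = 136 MPa (compressive).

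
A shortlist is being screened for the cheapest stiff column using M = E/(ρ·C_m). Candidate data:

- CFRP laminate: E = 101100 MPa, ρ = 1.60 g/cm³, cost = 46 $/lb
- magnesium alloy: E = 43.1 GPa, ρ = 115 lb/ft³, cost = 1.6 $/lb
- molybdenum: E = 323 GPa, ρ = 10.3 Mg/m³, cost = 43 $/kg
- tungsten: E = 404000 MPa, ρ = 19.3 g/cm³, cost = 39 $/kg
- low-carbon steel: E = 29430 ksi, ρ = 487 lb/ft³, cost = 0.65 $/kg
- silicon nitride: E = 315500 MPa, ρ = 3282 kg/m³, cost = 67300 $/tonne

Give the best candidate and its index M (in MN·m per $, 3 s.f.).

In SI units:
  CFRP laminate: E = 101.1 GPa, ρ = 1600 kg/m³, cost = 101.4 $/kg
  magnesium alloy: E = 43.10 GPa, ρ = 1842 kg/m³, cost = 3.527 $/kg
  molybdenum: E = 323.0 GPa, ρ = 10300 kg/m³, cost = 43.00 $/kg
  tungsten: E = 404.0 GPa, ρ = 19300 kg/m³, cost = 39.00 $/kg
  low-carbon steel: E = 202.9 GPa, ρ = 7801 kg/m³, cost = 0.6500 $/kg
  silicon nitride: E = 315.5 GPa, ρ = 3282 kg/m³, cost = 67.30 $/kg
  low-carbon steel: M = 40.0 MN·m per $
  magnesium alloy: M = 6.63 MN·m per $
  silicon nitride: M = 1.43 MN·m per $
  molybdenum: M = 0.729 MN·m per $
  CFRP laminate: M = 0.623 MN·m per $
  tungsten: M = 0.537 MN·m per $
Low-carbon steel ranks first.

low-carbon steel, M = 40.0 MN·m per $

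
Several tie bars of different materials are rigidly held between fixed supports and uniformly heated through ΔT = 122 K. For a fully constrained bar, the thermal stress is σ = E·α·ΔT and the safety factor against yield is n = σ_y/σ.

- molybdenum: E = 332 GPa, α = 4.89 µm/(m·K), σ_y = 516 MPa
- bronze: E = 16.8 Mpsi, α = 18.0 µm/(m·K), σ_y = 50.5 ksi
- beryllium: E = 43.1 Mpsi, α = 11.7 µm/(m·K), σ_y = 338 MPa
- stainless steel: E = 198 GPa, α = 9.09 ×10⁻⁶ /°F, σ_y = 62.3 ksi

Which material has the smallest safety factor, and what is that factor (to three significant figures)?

Per material, after unit conversion:
  molybdenum: E = 332.0, α = 4.89, σ_y = 516.0 → σ = 198 MPa, n = 2.61
  bronze: E = 115.8, α = 18.0, σ_y = 348.2 → σ = 254 MPa, n = 1.37
  beryllium: E = 297.2, α = 11.7, σ_y = 338.0 → σ = 424 MPa, n = 0.797
  stainless steel: E = 198.0, α = 16.4, σ_y = 429.5 → σ = 395 MPa, n = 1.09
The minimum is beryllium at n = 0.797.

beryllium, n = 0.797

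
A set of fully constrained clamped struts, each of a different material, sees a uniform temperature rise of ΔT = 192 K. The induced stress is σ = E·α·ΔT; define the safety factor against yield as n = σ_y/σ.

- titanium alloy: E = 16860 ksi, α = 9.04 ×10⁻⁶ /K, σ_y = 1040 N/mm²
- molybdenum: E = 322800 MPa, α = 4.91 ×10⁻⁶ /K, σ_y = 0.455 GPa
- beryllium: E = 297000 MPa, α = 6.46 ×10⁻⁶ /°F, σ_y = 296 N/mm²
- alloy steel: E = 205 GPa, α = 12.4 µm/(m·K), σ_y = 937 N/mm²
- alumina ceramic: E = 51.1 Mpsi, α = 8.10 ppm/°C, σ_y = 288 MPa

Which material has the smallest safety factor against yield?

beryllium

With everything in SI (GPa, ×10⁻⁶/K, MPa):
  titanium alloy: E = 116.2, α = 9.04, σ_y = 1040 → σ = 202 MPa, n = 5.15
  molybdenum: E = 322.8, α = 4.91, σ_y = 455.0 → σ = 304 MPa, n = 1.50
  beryllium: E = 297.0, α = 11.6, σ_y = 296.0 → σ = 663 MPa, n = 0.446
  alloy steel: E = 205.0, α = 12.4, σ_y = 937.0 → σ = 488 MPa, n = 1.92
  alumina ceramic: E = 352.3, α = 8.10, σ_y = 288.0 → σ = 548 MPa, n = 0.526
Smallest n: beryllium with n = 0.446.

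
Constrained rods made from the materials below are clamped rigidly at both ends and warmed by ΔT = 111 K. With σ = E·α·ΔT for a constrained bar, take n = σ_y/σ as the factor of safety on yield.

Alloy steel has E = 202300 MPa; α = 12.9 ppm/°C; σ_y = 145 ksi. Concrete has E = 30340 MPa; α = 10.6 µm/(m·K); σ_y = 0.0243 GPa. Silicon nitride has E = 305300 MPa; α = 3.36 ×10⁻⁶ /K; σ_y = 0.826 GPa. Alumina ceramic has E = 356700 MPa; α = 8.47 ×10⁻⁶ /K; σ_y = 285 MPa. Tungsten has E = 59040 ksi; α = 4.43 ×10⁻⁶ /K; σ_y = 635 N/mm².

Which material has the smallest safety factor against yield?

concrete

Converting E to GPa, α to ×10⁻⁶/K, σ_y to MPa, then σ and n for each:
  alloy steel: E = 202.3, α = 12.9, σ_y = 999.7 → σ = 290 MPa, n = 3.45
  concrete: E = 30.34, α = 10.6, σ_y = 24.30 → σ = 35.7 MPa, n = 0.681
  silicon nitride: E = 305.3, α = 3.36, σ_y = 826.0 → σ = 114 MPa, n = 7.25
  alumina ceramic: E = 356.7, α = 8.47, σ_y = 285.0 → σ = 335 MPa, n = 0.850
  tungsten: E = 407.1, α = 4.43, σ_y = 635.0 → σ = 200 MPa, n = 3.17
Smallest n: concrete with n = 0.681.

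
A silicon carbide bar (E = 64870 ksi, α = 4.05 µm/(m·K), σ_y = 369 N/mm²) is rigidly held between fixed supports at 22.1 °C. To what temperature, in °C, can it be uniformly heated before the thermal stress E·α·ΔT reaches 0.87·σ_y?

E = 64870 ksi = 447.3 GPa.
σ_y = 369 N/mm² = 369.0 MPa.
E·α·ΔT = 321.0 MPa ⇒ ΔT = 321.0 / (447.3×10³ × 4.05×10⁻⁶) = 177.2 K.
T = 22.1 + 177.2 = 199.3 °C.

199 °C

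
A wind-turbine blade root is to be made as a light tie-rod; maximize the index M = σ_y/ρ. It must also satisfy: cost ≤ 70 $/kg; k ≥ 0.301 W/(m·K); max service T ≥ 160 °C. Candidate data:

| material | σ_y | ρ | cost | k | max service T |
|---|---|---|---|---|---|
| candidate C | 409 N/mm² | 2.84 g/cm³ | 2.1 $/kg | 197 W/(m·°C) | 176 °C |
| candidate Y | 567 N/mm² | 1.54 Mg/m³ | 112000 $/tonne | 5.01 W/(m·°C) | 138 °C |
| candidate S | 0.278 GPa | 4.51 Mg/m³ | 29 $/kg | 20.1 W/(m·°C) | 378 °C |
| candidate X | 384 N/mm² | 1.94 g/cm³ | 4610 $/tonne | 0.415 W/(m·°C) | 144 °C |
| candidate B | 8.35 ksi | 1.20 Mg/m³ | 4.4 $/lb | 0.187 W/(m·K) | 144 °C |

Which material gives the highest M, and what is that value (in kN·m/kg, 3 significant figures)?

candidate C, M = 144 kN·m/kg

Screen on constraints: cost ≤ 70 $/kg; k ≥ 0.301 W/(m·K); max service T ≥ 160 °C. Survivors: candidate C, candidate S.
Convert each candidate to consistent units, then evaluate M:
  candidate C: σ_y = 409.0 MPa, ρ = 2840 kg/m³
  candidate S: σ_y = 278.0 MPa, ρ = 4510 kg/m³
  candidate C: M = 144 kN·m/kg
  candidate S: M = 61.6 kN·m/kg
Candidate C ranks first.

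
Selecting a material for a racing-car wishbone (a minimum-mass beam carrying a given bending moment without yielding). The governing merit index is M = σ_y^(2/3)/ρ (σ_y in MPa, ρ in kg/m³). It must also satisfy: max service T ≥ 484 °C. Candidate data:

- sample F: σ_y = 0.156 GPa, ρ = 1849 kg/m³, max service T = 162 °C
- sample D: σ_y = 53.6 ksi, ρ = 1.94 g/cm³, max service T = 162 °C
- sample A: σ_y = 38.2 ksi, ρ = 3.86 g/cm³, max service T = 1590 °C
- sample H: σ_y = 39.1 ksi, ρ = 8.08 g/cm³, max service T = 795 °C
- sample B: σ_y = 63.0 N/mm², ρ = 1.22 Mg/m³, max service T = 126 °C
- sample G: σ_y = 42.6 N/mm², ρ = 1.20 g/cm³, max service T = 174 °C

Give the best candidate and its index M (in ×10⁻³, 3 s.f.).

Screen on constraints: max service T ≥ 484 °C. Survivors: sample A, sample H.
Normalizing units and computing the index:
  sample A: σ_y = 263.4 MPa, ρ = 3860 kg/m³
  sample H: σ_y = 269.6 MPa, ρ = 8080 kg/m³
  sample A: M = 10.6×10⁻³
  sample H: M = 5.16×10⁻³
Sample A has the largest M.

sample A, M = 10.6×10⁻³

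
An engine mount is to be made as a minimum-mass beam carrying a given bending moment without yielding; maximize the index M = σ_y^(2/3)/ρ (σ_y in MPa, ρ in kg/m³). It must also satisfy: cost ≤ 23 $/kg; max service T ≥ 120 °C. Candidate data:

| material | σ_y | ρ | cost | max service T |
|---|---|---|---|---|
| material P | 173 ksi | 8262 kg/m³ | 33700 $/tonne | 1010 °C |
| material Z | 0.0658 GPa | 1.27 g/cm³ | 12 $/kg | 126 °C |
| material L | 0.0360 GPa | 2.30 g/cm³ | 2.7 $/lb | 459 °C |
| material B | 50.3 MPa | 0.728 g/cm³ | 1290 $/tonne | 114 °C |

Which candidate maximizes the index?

Screen on constraints: cost ≤ 23 $/kg; max service T ≥ 120 °C. Survivors: material Z, material L.
In SI units:
  material Z: σ_y = 65.80 MPa, ρ = 1270 kg/m³
  material L: σ_y = 36.00 MPa, ρ = 2300 kg/m³
  material Z: M = 12.8×10⁻³
  material L: M = 4.74×10⁻³
Material Z ranks first.

material Z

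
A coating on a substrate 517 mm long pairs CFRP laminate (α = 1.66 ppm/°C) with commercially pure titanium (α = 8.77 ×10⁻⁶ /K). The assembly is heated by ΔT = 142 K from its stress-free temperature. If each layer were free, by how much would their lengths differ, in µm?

522 µm

Δα = |1.66 − 8.77|×10⁻⁶/K = 7.11×10⁻⁶/K.
ΔL_mismatch = Δα·L·ΔT = 7.11×10⁻⁶ × 517.0 mm × 142.0 K = 522 µm.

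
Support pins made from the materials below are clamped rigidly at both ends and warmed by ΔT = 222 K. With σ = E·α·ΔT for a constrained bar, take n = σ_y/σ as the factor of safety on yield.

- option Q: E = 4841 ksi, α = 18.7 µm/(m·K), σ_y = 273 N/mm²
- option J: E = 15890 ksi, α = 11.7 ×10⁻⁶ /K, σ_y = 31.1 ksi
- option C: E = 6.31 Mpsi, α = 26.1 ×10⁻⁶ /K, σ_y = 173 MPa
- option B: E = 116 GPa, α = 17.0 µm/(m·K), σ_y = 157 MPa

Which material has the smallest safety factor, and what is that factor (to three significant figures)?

With everything in SI (GPa, ×10⁻⁶/K, MPa):
  option Q: E = 33.38, α = 18.7, σ_y = 273.0 → σ = 139 MPa, n = 1.97
  option J: E = 109.6, α = 11.7, σ_y = 214.4 → σ = 285 MPa, n = 0.754
  option C: E = 43.51, α = 26.1, σ_y = 173.0 → σ = 252 MPa, n = 0.686
  option B: E = 116.0, α = 17.0, σ_y = 157.0 → σ = 438 MPa, n = 0.359
The minimum is option B at n = 0.359.

option B, n = 0.359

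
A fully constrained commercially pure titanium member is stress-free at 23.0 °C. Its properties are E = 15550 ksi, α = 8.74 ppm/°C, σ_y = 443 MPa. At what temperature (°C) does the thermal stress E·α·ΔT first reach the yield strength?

496 °C

E = 15550 ksi = 107.2 GPa.
E·α·ΔT = 443.0 MPa ⇒ ΔT = 443.0 / (107.2×10³ × 8.74×10⁻⁶) = 472.8 K.
T = 23.0 + 472.8 = 495.8 °C.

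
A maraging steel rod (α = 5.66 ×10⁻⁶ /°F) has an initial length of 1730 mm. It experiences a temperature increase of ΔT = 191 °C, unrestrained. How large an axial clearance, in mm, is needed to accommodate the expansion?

Convert α: 5.66×10⁻⁶/°F × (9/5) = 10.2×10⁻⁶/K.
ΔL = α·L₀·ΔT = 10.2×10⁻⁶ × 1730 mm × 191.0 K = 3.37 mm.

3.37 mm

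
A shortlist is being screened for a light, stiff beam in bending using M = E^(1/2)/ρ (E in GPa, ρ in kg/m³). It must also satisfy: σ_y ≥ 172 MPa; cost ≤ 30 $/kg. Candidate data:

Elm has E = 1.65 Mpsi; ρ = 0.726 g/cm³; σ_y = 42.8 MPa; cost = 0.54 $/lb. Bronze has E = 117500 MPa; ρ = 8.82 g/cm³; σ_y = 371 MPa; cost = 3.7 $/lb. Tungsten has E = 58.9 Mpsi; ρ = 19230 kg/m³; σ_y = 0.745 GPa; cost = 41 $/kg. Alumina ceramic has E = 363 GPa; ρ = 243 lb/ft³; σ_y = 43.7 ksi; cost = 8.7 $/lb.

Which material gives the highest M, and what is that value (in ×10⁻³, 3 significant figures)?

Screen on constraints: σ_y ≥ 172 MPa; cost ≤ 30 $/kg. Survivors: bronze, alumina ceramic.
After converting to SI:
  bronze: E = 117.5 GPa, ρ = 8820 kg/m³
  alumina ceramic: E = 363.0 GPa, ρ = 3892 kg/m³
  alumina ceramic: M = 4.89×10⁻³
  bronze: M = 1.23×10⁻³
The maximum is for alumina ceramic.

alumina ceramic, M = 4.89×10⁻³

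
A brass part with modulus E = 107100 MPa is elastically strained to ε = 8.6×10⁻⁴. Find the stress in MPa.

E = 107100 MPa = 107.1 GPa.
σ = E·ε = 107100 MPa × 8.6×10⁻⁴ = 92.1 MPa.

92.1 MPa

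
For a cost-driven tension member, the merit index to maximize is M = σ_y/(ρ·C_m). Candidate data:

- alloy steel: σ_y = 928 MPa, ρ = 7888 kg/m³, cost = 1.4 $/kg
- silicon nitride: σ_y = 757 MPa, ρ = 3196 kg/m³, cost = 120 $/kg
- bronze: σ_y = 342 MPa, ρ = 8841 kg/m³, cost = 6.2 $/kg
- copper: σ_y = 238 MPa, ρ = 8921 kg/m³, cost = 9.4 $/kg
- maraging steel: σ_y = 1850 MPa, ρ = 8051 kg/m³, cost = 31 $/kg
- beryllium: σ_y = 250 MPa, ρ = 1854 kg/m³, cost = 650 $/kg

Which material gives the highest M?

alloy steel

Per-candidate index values:
  alloy steel: M = 84.0 kN·m per $
  maraging steel: M = 7.41 kN·m per $
  bronze: M = 6.24 kN·m per $
  copper: M = 2.84 kN·m per $
  silicon nitride: M = 1.97 kN·m per $
  beryllium: M = 0.207 kN·m per $
Highest index: alloy steel.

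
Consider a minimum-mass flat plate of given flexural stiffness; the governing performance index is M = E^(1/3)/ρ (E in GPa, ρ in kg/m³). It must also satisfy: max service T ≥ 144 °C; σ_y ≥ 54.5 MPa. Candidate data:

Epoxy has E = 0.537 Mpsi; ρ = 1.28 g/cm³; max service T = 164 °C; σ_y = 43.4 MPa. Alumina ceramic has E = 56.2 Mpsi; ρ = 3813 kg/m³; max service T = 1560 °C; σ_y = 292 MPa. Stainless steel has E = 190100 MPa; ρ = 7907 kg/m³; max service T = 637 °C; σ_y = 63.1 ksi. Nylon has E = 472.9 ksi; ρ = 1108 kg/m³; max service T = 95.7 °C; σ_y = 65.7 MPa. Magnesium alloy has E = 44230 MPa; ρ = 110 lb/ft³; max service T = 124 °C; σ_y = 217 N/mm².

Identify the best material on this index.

Screen on constraints: max service T ≥ 144 °C; σ_y ≥ 54.5 MPa. Survivors: alumina ceramic, stainless steel.
Convert each candidate to consistent units, then evaluate M:
  alumina ceramic: E = 387.5 GPa, ρ = 3813 kg/m³
  stainless steel: E = 190.1 GPa, ρ = 7907 kg/m³
  alumina ceramic: M = 1.91×10⁻³
  stainless steel: M = 0.727×10⁻³
Alumina ceramic ranks first.

alumina ceramic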